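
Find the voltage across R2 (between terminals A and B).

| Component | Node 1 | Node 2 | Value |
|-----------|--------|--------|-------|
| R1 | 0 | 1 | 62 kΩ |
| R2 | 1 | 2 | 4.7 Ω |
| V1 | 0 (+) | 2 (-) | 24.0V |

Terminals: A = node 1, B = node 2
R1 and R2 are in series across V1 (node 0 → node 1 → node 2), and the output A–B is taken across R2, so this is a voltage divider.
Series current: I = V1/(R1 + R2) = 24/(62000 + 4.7) = 24/62000 = 0.0003871 A
V_R2 = I × R2 = V1 × R2/(R1 + R2) = 24 × 4.7/62000 = 0.001819 V

Final answer: 0.001819 V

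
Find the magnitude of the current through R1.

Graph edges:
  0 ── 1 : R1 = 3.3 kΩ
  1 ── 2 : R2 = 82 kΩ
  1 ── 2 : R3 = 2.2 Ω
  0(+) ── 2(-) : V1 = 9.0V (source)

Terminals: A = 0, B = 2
Nodal analysis, taking node 2 as the 0 V reference.
Source V1 fixes V_0 = 9 V.
KCL at each unknown node (sum of currents leaving = 0; resistances in Ω):
  Node 1: (V_1 - 9)/3300 + (V_1 - 0)/82000 + (V_1 - 0)/2.2 = 0
Collecting terms: 0.4549 × V_1 = 0.002727  =>  V_1 = 0.005996 V
I_R1 = (V_0 - V_1)/R1 = (9 - 0.005996)/3300 = 0.002725 A
|I_R1| = 0.002725 A

Final answer: |I_R1| = 0.002725 A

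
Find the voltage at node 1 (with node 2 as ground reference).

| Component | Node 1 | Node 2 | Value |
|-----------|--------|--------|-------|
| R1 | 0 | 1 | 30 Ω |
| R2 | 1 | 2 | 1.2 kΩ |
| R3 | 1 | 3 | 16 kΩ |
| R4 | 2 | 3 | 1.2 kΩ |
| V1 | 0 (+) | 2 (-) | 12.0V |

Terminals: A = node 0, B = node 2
Nodal analysis, taking node 2 as the 0 V reference.
Source V1 fixes V_0 = 12 V.
KCL at each unknown node (sum of currents leaving = 0; resistances in Ω):
  Node 1: (V_1 - 12)/30 + (V_1 - 0)/1200 + (V_1 - V_3)/16000 = 0
  Node 3: (V_3 - V_1)/16000 + (V_3 - 0)/1200 = 0
Collecting terms (coefficients in siemens):
  0.03423·V_1 - 0.0000625·V_3 = 0.4
  0.0008958·V_3 - 0.0000625·V_1 = 0
Determinant D = (0.03423)(0.0008958) - (-0.0000625)(-0.0000625) = 0.00003066
V_1 = [(0.4)(0.0008958) - (-0.0000625)(0)]/D = 11.69 V
V_3 = [(0.03423)(0) - (0.4)(-0.0000625)]/D = 0.8154 V
The requested potential is V_1 = 11.69 V.

Final answer: V_1 = 11.69 V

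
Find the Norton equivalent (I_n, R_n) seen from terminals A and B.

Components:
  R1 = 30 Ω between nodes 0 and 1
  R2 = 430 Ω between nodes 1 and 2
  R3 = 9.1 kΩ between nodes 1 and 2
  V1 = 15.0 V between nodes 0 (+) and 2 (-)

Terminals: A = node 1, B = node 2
Find the Thévenin equivalent first; then I_n = V_th/R_th and R_n = R_th.
Step 1 — V_th is the open-circuit voltage V_A - V_B (nothing connected across the terminals).
Nodal analysis, taking node 2 as the 0 V reference.
Source V1 fixes V_0 = 15 V.
KCL at each unknown node (sum of currents leaving = 0; resistances in Ω):
  Node 1: (V_1 - 15)/30 + (V_1 - 0)/430 + (V_1 - 0)/9100 = 0
Collecting terms: 0.03577 × V_1 = 0.5  =>  V_1 = 13.98 V
V_th = V_1 - V_2 = 13.98 - 0 = 13.98 V
Step 2 — R_th: zero the source — replace V1 by a short circuit (node 2 merges into node 0) — and find the resistance seen between A (node 1) and B (node 0).
Reduce the network between node 1 (A) and node 0 (B) by series/parallel combination:
  Rp1 = R1 ‖ R2 ‖ R3 (parallel, all between nodes 0 and 1) = 1/(1/30 + 1/430 + 1/9100) = 27.96 Ω
R_th = 27.96 Ω
I_n = V_th/R_th = 13.98/27.96 = 0.5 A, and R_n = R_th = 27.96 Ω

Final answer: I_n = 0.5 A, R_n = 27.96 Ω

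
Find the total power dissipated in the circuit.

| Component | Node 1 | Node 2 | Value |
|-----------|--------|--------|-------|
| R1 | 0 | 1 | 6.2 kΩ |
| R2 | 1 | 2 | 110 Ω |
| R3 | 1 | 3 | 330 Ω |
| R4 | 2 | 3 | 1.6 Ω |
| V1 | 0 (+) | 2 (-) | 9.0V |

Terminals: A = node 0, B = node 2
Nodal analysis, taking node 2 as the 0 V reference.
Source V1 fixes V_0 = 9 V.
KCL at each unknown node (sum of currents leaving = 0; resistances in Ω):
  Node 1: (V_1 - 9)/6200 + (V_1 - 0)/110 + (V_1 - V_3)/330 = 0
  Node 3: (V_3 - V_1)/330 + (V_3 - 0)/1.6 = 0
Collecting terms (coefficients in siemens):
  0.01228·V_1 - 0.00303·V_3 = 0.001452
  0.628·V_3 - 0.00303·V_1 = 0
Determinant D = (0.01228)(0.628) - (-0.00303)(-0.00303) = 0.007705
V_1 = [(0.001452)(0.628) - (-0.00303)(0)]/D = 0.1183 V
V_3 = [(0.01228)(0) - (0.001452)(-0.00303)]/D = 0.0005709 V
Power in each resistor, P = (ΔV)²/R:
  P_R1 = (9 - 0.1183)²/6200 = 0.01272 W
  P_R2 = (0.1183 - 0)²/110 = 0.0001273 W
  P_R3 = (0.1183 - 0.0005709)²/330 = 0.00004202 W
  P_R4 = (0 - 0.0005709)²/1.6 = 0.0000002037 W
P_total = P_R1 + P_R2 + P_R3 + P_R4 = 0.01289 W

Final answer: 0.01289 W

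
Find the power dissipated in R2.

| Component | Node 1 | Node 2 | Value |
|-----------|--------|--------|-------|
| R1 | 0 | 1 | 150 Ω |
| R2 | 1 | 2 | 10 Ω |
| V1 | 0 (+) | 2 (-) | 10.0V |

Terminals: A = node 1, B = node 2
Nodal analysis, taking node 2 as the 0 V reference.
Source V1 fixes V_0 = 10 V.
KCL at each unknown node (sum of currents leaving = 0; resistances in Ω):
  Node 1: (V_1 - 10)/150 + (V_1 - 0)/10 = 0
Collecting terms: 0.1067 × V_1 = 0.06667  =>  V_1 = 0.625 V
I_R2 = (V_1 - V_2)/R2 = (0.625 - 0)/10 = 0.0625 A
P_R2 = I_R2² × R2 = (0.0625)² × 10 = 0.03906 W

Final answer: 0.03906 W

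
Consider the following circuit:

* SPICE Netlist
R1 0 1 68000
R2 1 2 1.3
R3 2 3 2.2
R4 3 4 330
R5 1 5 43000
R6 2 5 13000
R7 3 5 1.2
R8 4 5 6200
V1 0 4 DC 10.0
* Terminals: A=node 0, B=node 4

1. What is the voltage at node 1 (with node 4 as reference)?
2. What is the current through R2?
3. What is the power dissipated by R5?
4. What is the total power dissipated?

Nodal analysis, taking node 4 as the 0 V reference.
Source V1 fixes V_0 = 10 V.
KCL at each unknown node (sum of currents leaving = 0; resistances in Ω):
  Node 1: (V_1 - 10)/68000 + (V_1 - V_2)/1.3 + (V_1 - V_5)/43000 = 0
  Node 2: (V_2 - V_1)/1.3 + (V_2 - V_3)/2.2 + (V_2 - V_5)/13000 = 0
  Node 3: (V_3 - V_2)/2.2 + (V_3 - 0)/330 + (V_3 - V_5)/1.2 = 0
  Node 5: (V_5 - V_1)/43000 + (V_5 - V_2)/13000 + (V_5 - V_3)/1.2 + (V_5 - 0)/6200 = 0
Collecting terms (coefficients in siemens):
  0.7693·V_1 - 0.7692·V_2 - 0.00002326·V_5 = 0.0001471
  1.224·V_2 - 0.7692·V_1 - 0.4545·V_3 - 0.00007692·V_5 = 0
  1.291·V_3 - 0.4545·V_2 - 0.8333·V_5 = 0
  0.8336·V_5 - 0.00002326·V_1 - 0.00007692·V_2 - 0.8333·V_3 = 0
Solving these 4 simultaneous equations (Gaussian elimination) gives:
  V_1 = 0.04638 V, V_2 = 0.04619 V, V_3 = 0.04586 V, V_5 = 0.04585 V
Part 1:
  Read off the nodal solution: V_1 = 0.04638 V
Part 2:
  I_R2 = (V_1 - V_2)/R2 = (0.04638 - 0.04619)/1.3 = 0.0001464 A
  Magnitude: I_R2 = 0.0001464 A
Part 3:
  I_R5 = (V_1 - V_5)/R5 = (0.04638 - 0.04585)/43000 = 0.00000001212 A
  P_R5 = I_R5² × R5 = (0.00000001212)² × 43000 = 0.000000000006314 W
Part 4:
  Power in each resistor, P = (ΔV)²/R:
    P_R1 = (10 - 0.04638)²/68000 = 0.001457 W
    P_R2 = (0.04638 - 0.04619)²/1.3 = 0.00000002785 W
    P_R3 = (0.04619 - 0.04586)²/2.2 = 0.00000004711 W
    P_R4 = (0.04586 - 0)²/330 = 0.000006374 W
    P_R5 = (0.04638 - 0.04585)²/43000 = 0.000000000006314 W
    P_R6 = (0.04619 - 0.04585)²/13000 = 0.000000000008416 W
    P_R7 = (0.04586 - 0.04585)²/1.2 = 0.00000000006497 W
    P_R8 = (0 - 0.04585)²/6200 = 0.0000003391 W
  P_total = P_R1 + P_R2 + P_R3 + P_R4 + P_R5 + P_R6 + P_R7 + P_R8 = 0.001464 W

Final answers:
1. V_1 = 0.04638 V
2. I_R2 = 0.0001464 A
3. P_R5 = 6.314e-12 W
4. P_total = 0.001464 W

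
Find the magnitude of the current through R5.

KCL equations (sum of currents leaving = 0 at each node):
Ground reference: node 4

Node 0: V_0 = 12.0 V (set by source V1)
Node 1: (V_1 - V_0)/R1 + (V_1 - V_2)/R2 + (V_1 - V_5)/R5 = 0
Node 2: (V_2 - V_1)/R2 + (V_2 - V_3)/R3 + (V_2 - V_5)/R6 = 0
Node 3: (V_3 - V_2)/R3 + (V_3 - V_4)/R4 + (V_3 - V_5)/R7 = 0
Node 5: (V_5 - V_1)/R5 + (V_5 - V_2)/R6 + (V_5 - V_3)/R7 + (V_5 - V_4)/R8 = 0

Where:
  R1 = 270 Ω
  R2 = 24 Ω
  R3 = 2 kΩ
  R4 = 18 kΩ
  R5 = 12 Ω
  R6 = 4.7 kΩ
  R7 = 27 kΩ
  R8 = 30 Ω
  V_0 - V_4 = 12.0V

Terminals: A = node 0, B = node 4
Nodal analysis, taking node 4 as the 0 V reference.
Source V1 fixes V_0 = 12 V.
KCL at each unknown node (sum of currents leaving = 0; resistances in Ω):
  Node 1: (V_1 - 12)/270 + (V_1 - V_2)/24 + (V_1 - V_5)/12 = 0
  Node 2: (V_2 - V_1)/24 + (V_2 - V_3)/2000 + (V_2 - V_5)/4700 = 0
  Node 3: (V_3 - V_2)/2000 + (V_3 - 0)/18000 + (V_3 - V_5)/27000 = 0
  Node 5: (V_5 - V_1)/12 + (V_5 - V_2)/4700 + (V_5 - V_3)/27000 + (V_5 - 0)/30 = 0
Collecting terms (coefficients in siemens):
  0.1287·V_1 - 0.04167·V_2 - 0.08333·V_5 = 0.04444
  0.04238·V_2 - 0.04167·V_1 - 0.0005·V_3 - 0.0002128·V_5 = 0
  0.0005926·V_3 - 0.0005·V_2 - 0.00003704·V_5 = 0
  0.1169·V_5 - 0.08333·V_1 - 0.0002128·V_2 - 0.00003704·V_3 = 0
Solving these 4 simultaneous equations (Gaussian elimination) gives:
  V_1 = 1.611 V, V_2 = 1.607 V, V_3 = 1.428 V, V_5 = 1.152 V
I_R5 = (V_1 - V_5)/R5 = (1.611 - 1.152)/12 = 0.03829 A
|I_R5| = 0.03829 A

Final answer: |I_R5| = 0.03829 A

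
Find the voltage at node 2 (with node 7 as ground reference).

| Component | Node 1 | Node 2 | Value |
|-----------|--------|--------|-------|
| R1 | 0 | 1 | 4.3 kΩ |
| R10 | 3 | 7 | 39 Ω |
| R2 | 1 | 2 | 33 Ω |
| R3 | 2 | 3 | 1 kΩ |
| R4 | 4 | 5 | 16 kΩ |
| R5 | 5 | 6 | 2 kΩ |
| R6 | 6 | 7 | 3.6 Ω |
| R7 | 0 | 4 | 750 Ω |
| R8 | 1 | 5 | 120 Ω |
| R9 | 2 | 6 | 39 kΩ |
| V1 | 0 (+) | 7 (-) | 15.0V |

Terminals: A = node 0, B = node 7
Nodal analysis, taking node 7 as the 0 V reference.
Source V1 fixes V_0 = 15 V.
KCL at each unknown node (sum of currents leaving = 0; resistances in Ω):
  Node 1: (V_1 - 15)/4300 + (V_1 - V_2)/33 + (V_1 - V_5)/120 = 0
  Node 2: (V_2 - V_1)/33 + (V_2 - V_3)/1000 + (V_2 - V_6)/39000 = 0
  Node 3: (V_3 - V_2)/1000 + (V_3 - 0)/39 = 0
  Node 4: (V_4 - V_5)/16000 + (V_4 - 15)/750 = 0
  Node 5: (V_5 - V_4)/16000 + (V_5 - V_6)/2000 + (V_5 - V_1)/120 = 0
  Node 6: (V_6 - V_5)/2000 + (V_6 - 0)/3.6 + (V_6 - V_2)/39000 = 0
Collecting terms (coefficients in siemens):
  0.03887·V_1 - 0.0303·V_2 - 0.008333·V_5 = 0.003488
  0.03133·V_2 - 0.0303·V_1 - 0.001·V_3 - 0.00002564·V_6 = 0
  0.02664·V_3 - 0.001·V_2 = 0
  0.001396·V_4 - 0.0000625·V_5 = 0.02
  0.008896·V_5 - 0.008333·V_1 - 0.0000625·V_4 - 0.0005·V_6 = 0
  0.2783·V_6 - 0.00002564·V_2 - 0.0005·V_5 = 0
Solving these 6 simultaneous equations (Gaussian elimination) gives:
  V_1 = 2.526 V, V_2 = 2.446 V, V_3 = 0.09183 V, V_4 = 14.44 V
  V_5 = 2.468 V, V_6 = 0.00466 V
The requested potential is V_2 = 2.446 V.

Final answer: V_2 = 2.446 V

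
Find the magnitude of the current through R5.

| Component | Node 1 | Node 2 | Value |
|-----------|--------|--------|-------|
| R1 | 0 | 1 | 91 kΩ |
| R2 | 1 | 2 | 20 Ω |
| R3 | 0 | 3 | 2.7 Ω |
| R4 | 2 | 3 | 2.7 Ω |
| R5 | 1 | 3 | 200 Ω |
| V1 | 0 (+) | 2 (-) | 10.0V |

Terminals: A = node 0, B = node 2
Nodal analysis, taking node 2 as the 0 V reference.
Source V1 fixes V_0 = 10 V.
KCL at each unknown node (sum of currents leaving = 0; resistances in Ω):
  Node 1: (V_1 - 10)/91000 + (V_1 - 0)/20 + (V_1 - V_3)/200 = 0
  Node 3: (V_3 - 10)/2.7 + (V_3 - 0)/2.7 + (V_3 - V_1)/200 = 0
Collecting terms (coefficients in siemens):
  0.05501·V_1 - 0.005·V_3 = 0.0001099
  0.7457·V_3 - 0.005·V_1 = 3.704
Determinant D = (0.05501)(0.7457) - (-0.005)(-0.005) = 0.041
V_1 = [(0.0001099)(0.7457) - (-0.005)(3.704)]/D = 0.4537 V
V_3 = [(0.05501)(3.704) - (0.0001099)(-0.005)]/D = 4.97 V
I_R5 = (V_1 - V_3)/R5 = (0.4537 - 4.97)/200 = -0.02258 A
|I_R5| = 0.02258 A

Final answer: |I_R5| = 0.02258 A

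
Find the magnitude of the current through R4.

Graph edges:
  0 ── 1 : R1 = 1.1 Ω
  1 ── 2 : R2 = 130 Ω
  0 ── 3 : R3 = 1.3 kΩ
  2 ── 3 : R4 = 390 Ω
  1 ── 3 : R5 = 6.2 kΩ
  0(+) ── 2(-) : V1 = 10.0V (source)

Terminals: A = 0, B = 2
Nodal analysis, taking node 2 as the 0 V reference.
Source V1 fixes V_0 = 10 V.
KCL at each unknown node (sum of currents leaving = 0; resistances in Ω):
  Node 1: (V_1 - 10)/1.1 + (V_1 - 0)/130 + (V_1 - V_3)/6200 = 0
  Node 3: (V_3 - 10)/1300 + (V_3 - 0)/390 + (V_3 - V_1)/6200 = 0
Collecting terms (coefficients in siemens):
  0.9169·V_1 - 0.0001613·V_3 = 9.091
  0.003495·V_3 - 0.0001613·V_1 = 0.007692
Determinant D = (0.9169)(0.003495) - (-0.0001613)(-0.0001613) = 0.003204
V_1 = [(9.091)(0.003495) - (-0.0001613)(0.007692)]/D = 9.915 V
V_3 = [(0.9169)(0.007692) - (9.091)(-0.0001613)]/D = 2.659 V
I_R4 = (V_2 - V_3)/R4 = (0 - 2.659)/390 = -0.006817 A
|I_R4| = 0.006817 A

Final answer: |I_R4| = 0.006817 A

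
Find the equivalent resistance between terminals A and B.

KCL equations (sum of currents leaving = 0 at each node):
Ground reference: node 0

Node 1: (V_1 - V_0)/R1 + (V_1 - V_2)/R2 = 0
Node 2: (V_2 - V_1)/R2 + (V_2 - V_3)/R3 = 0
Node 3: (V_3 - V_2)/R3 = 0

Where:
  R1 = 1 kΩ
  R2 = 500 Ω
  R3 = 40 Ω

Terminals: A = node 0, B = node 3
Reduce the network between node 0 (A) and node 3 (B) by series/parallel combination:
  Rs1 = R1 + R2 (series, joined only at node 1) = 1000 + 500 = 1500 Ω
  Rs2 = R3 + Rs1 (series, joined only at node 2) = 40 + 1500 = 1540 Ω
R_eq = 1.54 kΩ

Final answer: 1.54 kΩ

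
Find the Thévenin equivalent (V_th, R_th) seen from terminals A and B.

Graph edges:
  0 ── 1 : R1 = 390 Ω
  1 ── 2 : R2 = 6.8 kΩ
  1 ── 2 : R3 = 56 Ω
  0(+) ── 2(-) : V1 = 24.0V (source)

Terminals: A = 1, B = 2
Step 1 — V_th is the open-circuit voltage V_A - V_B (nothing connected across the terminals).
Nodal analysis, taking node 2 as the 0 V reference.
Source V1 fixes V_0 = 24 V.
KCL at each unknown node (sum of currents leaving = 0; resistances in Ω):
  Node 1: (V_1 - 24)/390 + (V_1 - 0)/6800 + (V_1 - 0)/56 = 0
Collecting terms: 0.02057 × V_1 = 0.06154  =>  V_1 = 2.992 V
V_th = V_1 - V_2 = 2.992 - 0 = 2.992 V
Step 2 — R_th: zero the source — replace V1 by a short circuit (node 2 merges into node 0) — and find the resistance seen between A (node 1) and B (node 0).
Reduce the network between node 1 (A) and node 0 (B) by series/parallel combination:
  Rp1 = R1 ‖ R2 ‖ R3 (parallel, all between nodes 0 and 1) = 1/(1/390 + 1/6800 + 1/56) = 48.62 Ω
R_th = 48.62 Ω

Final answer: V_th = 2.992 V, R_th = 48.62 Ω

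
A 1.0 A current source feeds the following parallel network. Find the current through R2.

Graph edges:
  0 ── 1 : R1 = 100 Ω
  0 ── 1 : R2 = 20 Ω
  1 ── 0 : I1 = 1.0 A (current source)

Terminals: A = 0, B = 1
All resistors sit directly between nodes 0 and 1, so they are in parallel and share one voltage V; the full source current 1 A splits among them.
1/R_par = 1/100 + 1/20 = 0.06 S  =>  R_par = 16.67 Ω
V = I × R_par = 1 × 16.67 = 16.67 V
I_R2 = V/R2 = 16.67/20 = 0.8333 A

Final answer: 0.8333 A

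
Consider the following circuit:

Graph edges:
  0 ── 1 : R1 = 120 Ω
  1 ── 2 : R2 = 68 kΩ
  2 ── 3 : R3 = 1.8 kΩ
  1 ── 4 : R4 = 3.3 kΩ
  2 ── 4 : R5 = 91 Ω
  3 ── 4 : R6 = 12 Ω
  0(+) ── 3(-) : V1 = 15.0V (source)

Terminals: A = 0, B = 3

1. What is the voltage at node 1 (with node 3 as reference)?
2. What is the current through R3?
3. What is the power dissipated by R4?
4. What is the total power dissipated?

Nodal analysis, taking node 3 as the 0 V reference.
Source V1 fixes V_0 = 15 V.
KCL at each unknown node (sum of currents leaving = 0; resistances in Ω):
  Node 1: (V_1 - 15)/120 + (V_1 - V_2)/68000 + (V_1 - V_4)/3300 = 0
  Node 2: (V_2 - V_1)/68000 + (V_2 - 0)/1800 + (V_2 - V_4)/91 = 0
  Node 4: (V_4 - V_1)/3300 + (V_4 - V_2)/91 + (V_4 - 0)/12 = 0
Collecting terms (coefficients in siemens):
  0.008651·V_1 - 0.00001471·V_2 - 0.000303·V_4 = 0.125
  0.01156·V_2 - 0.00001471·V_1 - 0.01099·V_4 = 0
  0.09463·V_4 - 0.000303·V_1 - 0.01099·V_2 = 0
Solving these 3 simultaneous equations (Gaussian elimination) gives:
  V_1 = 14.45 V, V_2 = 0.07012 V, V_4 = 0.05442 V
Part 1:
  Read off the nodal solution: V_1 = 14.45 V
Part 2:
  I_R3 = (V_2 - V_3)/R3 = (0.07012 - 0)/1800 = 0.00003896 A
  Magnitude: I_R3 = 0.00003896 A
Part 3:
  I_R4 = (V_1 - V_4)/R4 = (14.45 - 0.05442)/3300 = 0.004363 A
  P_R4 = I_R4² × R4 = (0.004363)² × 3300 = 0.06281 W
Part 4:
  Power in each resistor, P = (ΔV)²/R:
    P_R1 = (15 - 14.45)²/120 = 0.002511 W
    P_R2 = (14.45 - 0.07012)²/68000 = 0.003041 W
    P_R3 = (0.07012 - 0)²/1800 = 0.000002732 W
    P_R4 = (14.45 - 0.05442)²/3300 = 0.06281 W
    P_R5 = (0.07012 - 0.05442)²/91 = 0.000002709 W
    P_R6 = (0 - 0.05442)²/12 = 0.0002468 W
  P_total = P_R1 + P_R2 + P_R3 + P_R4 + P_R5 + P_R6 = 0.06861 W

Final answers:
1. V_1 = 14.45 V
2. I_R3 = 3.896e-05 A
3. P_R4 = 0.06281 W
4. P_total = 0.06861 W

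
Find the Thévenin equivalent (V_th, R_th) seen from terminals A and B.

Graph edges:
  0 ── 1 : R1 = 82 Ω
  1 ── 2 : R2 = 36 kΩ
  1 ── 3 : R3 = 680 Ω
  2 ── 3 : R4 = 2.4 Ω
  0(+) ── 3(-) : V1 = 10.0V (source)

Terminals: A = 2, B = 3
Step 1 — V_th is the open-circuit voltage V_A - V_B (nothing connected across the terminals).
Nodal analysis, taking node 3 as the 0 V reference.
Source V1 fixes V_0 = 10 V.
KCL at each unknown node (sum of currents leaving = 0; resistances in Ω):
  Node 1: (V_1 - 10)/82 + (V_1 - V_2)/36000 + (V_1 - 0)/680 = 0
  Node 2: (V_2 - V_1)/36000 + (V_2 - 0)/2.4 = 0
Collecting terms (coefficients in siemens):
  0.01369·V_1 - 0.00002778·V_2 = 0.122
  0.4167·V_2 - 0.00002778·V_1 = 0
Determinant D = (0.01369)(0.4167) - (-0.00002778)(-0.00002778) = 0.005706
V_1 = [(0.122)(0.4167) - (-0.00002778)(0)]/D = 8.906 V
V_2 = [(0.01369)(0) - (0.122)(-0.00002778)]/D = 0.0005937 V
V_th = V_2 - V_3 = 0.0005937 - 0 = 0.0005937 V
Step 2 — R_th: zero the source — replace V1 by a short circuit (node 3 merges into node 0) — and find the resistance seen between A (node 2) and B (node 0).
Reduce the network between node 2 (A) and node 0 (B) by series/parallel combination:
  Rp1 = R1 ‖ R3 (parallel, both between nodes 0 and 1) = 1/(1/82 + 1/680) = 73.18 Ω
  Rs1 = R2 + Rp1 (series, joined only at node 1) = 36000 + 73.18 = 36070 Ω
  Rp2 = R4 ‖ Rs1 (parallel, both between nodes 0 and 2) = 1/(1/2.4 + 1/36070) = 2.4 Ω
R_th = 2.4 Ω

Final answer: V_th = 0.0005937 V, R_th = 2.4 Ω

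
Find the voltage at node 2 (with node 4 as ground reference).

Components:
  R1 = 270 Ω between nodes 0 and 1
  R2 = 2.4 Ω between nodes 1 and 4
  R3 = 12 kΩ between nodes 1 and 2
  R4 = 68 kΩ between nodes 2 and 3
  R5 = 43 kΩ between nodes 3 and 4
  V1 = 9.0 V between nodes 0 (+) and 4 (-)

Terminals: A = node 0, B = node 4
Nodal analysis, taking node 4 as the 0 V reference.
Source V1 fixes V_0 = 9 V.
KCL at each unknown node (sum of currents leaving = 0; resistances in Ω):
  Node 1: (V_1 - 9)/270 + (V_1 - 0)/2.4 + (V_1 - V_2)/12000 = 0
  Node 2: (V_2 - V_1)/12000 + (V_2 - V_3)/68000 = 0
  Node 3: (V_3 - V_2)/68000 + (V_3 - 0)/43000 = 0
Collecting terms (coefficients in siemens):
  0.4205·V_1 - 0.00008333·V_2 = 0.03333
  0.00009804·V_2 - 0.00008333·V_1 - 0.00001471·V_3 = 0
  0.00003796·V_3 - 0.00001471·V_2 = 0
Solving these 3 simultaneous equations (Gaussian elimination) gives:
  V_1 = 0.07929 V, V_2 = 0.07156 V, V_3 = 0.02772 V
The requested potential is V_2 = 0.07156 V.

Final answer: V_2 = 0.07156 V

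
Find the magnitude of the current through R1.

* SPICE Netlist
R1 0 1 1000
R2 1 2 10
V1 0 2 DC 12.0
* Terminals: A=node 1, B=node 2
Nodal analysis, taking node 2 as the 0 V reference.
Source V1 fixes V_0 = 12 V.
KCL at each unknown node (sum of currents leaving = 0; resistances in Ω):
  Node 1: (V_1 - 12)/1000 + (V_1 - 0)/10 = 0
Collecting terms: 0.101 × V_1 = 0.012  =>  V_1 = 0.1188 V
I_R1 = (V_0 - V_1)/R1 = (12 - 0.1188)/1000 = 0.01188 A
|I_R1| = 0.01188 A

Final answer: |I_R1| = 0.01188 A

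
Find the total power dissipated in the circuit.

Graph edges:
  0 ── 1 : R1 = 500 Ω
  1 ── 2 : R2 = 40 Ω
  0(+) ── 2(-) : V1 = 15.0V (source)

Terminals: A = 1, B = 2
Nodal analysis, taking node 2 as the 0 V reference.
Source V1 fixes V_0 = 15 V.
KCL at each unknown node (sum of currents leaving = 0; resistances in Ω):
  Node 1: (V_1 - 15)/500 + (V_1 - 0)/40 = 0
Collecting terms: 0.027 × V_1 = 0.03  =>  V_1 = 1.111 V
Power in each resistor, P = (ΔV)²/R:
  P_R1 = (15 - 1.111)²/500 = 0.3858 W
  P_R2 = (1.111 - 0)²/40 = 0.03086 W
P_total = P_R1 + P_R2 = 0.4167 W

Final answer: 0.4167 W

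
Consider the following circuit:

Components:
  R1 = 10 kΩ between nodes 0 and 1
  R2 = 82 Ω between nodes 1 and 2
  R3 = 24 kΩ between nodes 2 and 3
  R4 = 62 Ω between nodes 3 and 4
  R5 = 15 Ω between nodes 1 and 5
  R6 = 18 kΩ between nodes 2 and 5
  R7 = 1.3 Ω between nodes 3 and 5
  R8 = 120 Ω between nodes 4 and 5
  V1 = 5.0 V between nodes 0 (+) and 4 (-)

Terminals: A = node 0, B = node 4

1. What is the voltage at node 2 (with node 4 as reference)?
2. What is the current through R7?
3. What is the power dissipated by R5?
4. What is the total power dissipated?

Nodal analysis, taking node 4 as the 0 V reference.
Source V1 fixes V_0 = 5 V.
KCL at each unknown node (sum of currents leaving = 0; resistances in Ω):
  Node 1: (V_1 - 5)/10000 + (V_1 - V_2)/82 + (V_1 - V_5)/15 = 0
  Node 2: (V_2 - V_1)/82 + (V_2 - V_3)/24000 + (V_2 - V_5)/18000 = 0
  Node 3: (V_3 - V_2)/24000 + (V_3 - 0)/62 + (V_3 - V_5)/1.3 = 0
  Node 5: (V_5 - V_1)/15 + (V_5 - V_2)/18000 + (V_5 - V_3)/1.3 + (V_5 - 0)/120 = 0
Collecting terms (coefficients in siemens):
  0.07896·V_1 - 0.0122·V_2 - 0.06667·V_5 = 0.0005
  0.01229·V_2 - 0.0122·V_1 - 0.00004167·V_3 - 0.00005556·V_5 = 0
  0.7854·V_3 - 0.00004167·V_2 - 0.7692·V_5 = 0
  0.8443·V_5 - 0.06667·V_1 - 0.00005556·V_2 - 0.7692·V_3 = 0
Solving these 4 simultaneous equations (Gaussian elimination) gives:
  V_1 = 0.02805 V, V_2 = 0.02799 V, V_3 = 0.02018 V, V_5 = 0.0206 V
Part 1:
  Read off the nodal solution: V_2 = 0.02799 V
Part 2:
  I_R7 = (V_3 - V_5)/R7 = (0.02018 - 0.0206)/1.3 = -0.0003252 A
  Magnitude: I_R7 = 0.0003252 A
Part 3:
  I_R5 = (V_1 - V_5)/R5 = (0.02805 - 0.0206)/15 = 0.0004965 A
  P_R5 = I_R5² × R5 = (0.0004965)² × 15 = 0.000003697 W
Part 4:
  Power in each resistor, P = (ΔV)²/R:
    P_R1 = (5 - 0.02805)²/10000 = 0.002472 W
    P_R2 = (0.02805 - 0.02799)²/82 = 0.00000000004439 W
    P_R3 = (0.02799 - 0.02018)²/24000 = 0.000000002541 W
    P_R4 = (0.02018 - 0)²/62 = 0.000006569 W
    P_R5 = (0.02805 - 0.0206)²/15 = 0.000003697 W
    P_R6 = (0.02799 - 0.0206)²/18000 = 0.000000003031 W
    P_R7 = (0.02018 - 0.0206)²/1.3 = 0.0000001375 W
    P_R8 = (0 - 0.0206)²/120 = 0.000003538 W
  P_total = P_R1 + P_R2 + P_R3 + P_R4 + P_R5 + P_R6 + P_R7 + P_R8 = 0.002486 W

Final answers:
1. V_2 = 0.02799 V
2. I_R7 = 0.0003252 A
3. P_R5 = 3.697e-06 W
4. P_total = 0.002486 W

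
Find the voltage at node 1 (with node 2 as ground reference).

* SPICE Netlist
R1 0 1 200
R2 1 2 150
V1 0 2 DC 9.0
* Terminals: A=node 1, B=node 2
Nodal analysis, taking node 2 as the 0 V reference.
Source V1 fixes V_0 = 9 V.
KCL at each unknown node (sum of currents leaving = 0; resistances in Ω):
  Node 1: (V_1 - 9)/200 + (V_1 - 0)/150 = 0
Collecting terms: 0.01167 × V_1 = 0.045  =>  V_1 = 3.857 V
The requested potential is V_1 = 3.857 V.

Final answer: V_1 = 3.857 V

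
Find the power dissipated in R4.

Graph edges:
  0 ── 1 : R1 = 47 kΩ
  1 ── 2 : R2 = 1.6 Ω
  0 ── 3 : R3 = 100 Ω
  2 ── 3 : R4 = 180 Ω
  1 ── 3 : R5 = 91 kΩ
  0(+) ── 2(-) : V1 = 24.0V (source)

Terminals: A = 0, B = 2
Nodal analysis, taking node 2 as the 0 V reference.
Source V1 fixes V_0 = 24 V.
KCL at each unknown node (sum of currents leaving = 0; resistances in Ω):
  Node 1: (V_1 - 24)/47000 + (V_1 - 0)/1.6 + (V_1 - V_3)/91000 = 0
  Node 3: (V_3 - 24)/100 + (V_3 - 0)/180 + (V_3 - V_1)/91000 = 0
Collecting terms (coefficients in siemens):
  0.625·V_1 - 0.00001099·V_3 = 0.0005106
  0.01557·V_3 - 0.00001099·V_1 = 0.24
Determinant D = (0.625)(0.01557) - (-0.00001099)(-0.00001099) = 0.00973
V_1 = [(0.0005106)(0.01557) - (-0.00001099)(0.24)]/D = 0.001088 V
V_3 = [(0.625)(0.24) - (0.0005106)(-0.00001099)]/D = 15.42 V
I_R4 = (V_2 - V_3)/R4 = (0 - 15.42)/180 = -0.08565 A
P_R4 = I_R4² × R4 = (-0.08565)² × 180 = 1.321 W

Final answer: 1.321 W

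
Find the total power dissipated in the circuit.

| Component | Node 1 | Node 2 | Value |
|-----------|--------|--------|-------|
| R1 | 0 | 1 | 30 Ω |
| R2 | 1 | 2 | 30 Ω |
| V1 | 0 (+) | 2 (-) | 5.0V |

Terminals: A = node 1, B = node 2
Nodal analysis, taking node 2 as the 0 V reference.
Source V1 fixes V_0 = 5 V.
KCL at each unknown node (sum of currents leaving = 0; resistances in Ω):
  Node 1: (V_1 - 5)/30 + (V_1 - 0)/30 = 0
Collecting terms: 0.06667 × V_1 = 0.1667  =>  V_1 = 2.5 V
Power in each resistor, P = (ΔV)²/R:
  P_R1 = (5 - 2.5)²/30 = 0.2083 W
  P_R2 = (2.5 - 0)²/30 = 0.2083 W
P_total = P_R1 + P_R2 = 0.4167 W

Final answer: 0.4167 W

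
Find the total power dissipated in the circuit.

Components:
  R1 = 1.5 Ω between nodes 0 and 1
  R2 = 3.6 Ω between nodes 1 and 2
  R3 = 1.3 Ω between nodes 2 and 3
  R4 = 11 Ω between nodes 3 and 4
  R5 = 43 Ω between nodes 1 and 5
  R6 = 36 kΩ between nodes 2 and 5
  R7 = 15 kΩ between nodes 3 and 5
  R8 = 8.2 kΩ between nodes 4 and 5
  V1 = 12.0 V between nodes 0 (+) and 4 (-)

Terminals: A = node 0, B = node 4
Nodal analysis, taking node 4 as the 0 V reference.
Source V1 fixes V_0 = 12 V.
KCL at each unknown node (sum of currents leaving = 0; resistances in Ω):
  Node 1: (V_1 - 12)/1.5 + (V_1 - V_2)/3.6 + (V_1 - V_5)/43 = 0
  Node 2: (V_2 - V_1)/3.6 + (V_2 - V_3)/1.3 + (V_2 - V_5)/36000 = 0
  Node 3: (V_3 - V_2)/1.3 + (V_3 - 0)/11 + (V_3 - V_5)/15000 = 0
  Node 5: (V_5 - V_1)/43 + (V_5 - V_2)/36000 + (V_5 - V_3)/15000 + (V_5 - 0)/8200 = 0
Collecting terms (coefficients in siemens):
  0.9677·V_1 - 0.2778·V_2 - 0.02326·V_5 = 8
  1.047·V_2 - 0.2778·V_1 - 0.7692·V_3 - 0.00002778·V_5 = 0
  0.8602·V_3 - 0.7692·V_2 - 0.00006667·V_5 = 0
  0.02347·V_5 - 0.02326·V_1 - 0.00002778·V_2 - 0.00006667·V_3 = 0
Solving these 4 simultaneous equations (Gaussian elimination) gives:
  V_1 = 10.96 V, V_2 = 8.482 V, V_3 = 7.586 V, V_5 = 10.89 V
Power in each resistor, P = (ΔV)²/R:
  P_R1 = (12 - 10.96)²/1.5 = 0.7161 W
  P_R2 = (10.96 - 8.482)²/3.6 = 1.711 W
  P_R3 = (8.482 - 7.586)²/1.3 = 0.6178 W
  P_R4 = (7.586 - 0)²/11 = 5.231 W
  P_R5 = (10.96 - 10.89)²/43 = 0.0001123 W
  P_R6 = (8.482 - 10.89)²/36000 = 0.0001616 W
  P_R7 = (7.586 - 10.89)²/15000 = 0.0007297 W
  P_R8 = (0 - 10.89)²/8200 = 0.01447 W
P_total = P_R1 + P_R2 + P_R3 + P_R4 + P_R5 + P_R6 + P_R7 + P_R8 = 8.291 W

Final answer: 8.291 W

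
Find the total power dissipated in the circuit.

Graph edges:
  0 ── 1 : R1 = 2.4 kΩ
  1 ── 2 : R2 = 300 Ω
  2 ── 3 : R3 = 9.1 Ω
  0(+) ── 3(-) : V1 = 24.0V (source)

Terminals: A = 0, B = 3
Nodal analysis, taking node 3 as the 0 V reference.
Source V1 fixes V_0 = 24 V.
KCL at each unknown node (sum of currents leaving = 0; resistances in Ω):
  Node 1: (V_1 - 24)/2400 + (V_1 - V_2)/300 = 0
  Node 2: (V_2 - V_1)/300 + (V_2 - 0)/9.1 = 0
Collecting terms (coefficients in siemens):
  0.00375·V_1 - 0.003333·V_2 = 0.01
  0.1132·V_2 - 0.003333·V_1 = 0
Determinant D = (0.00375)(0.1132) - (-0.003333)(-0.003333) = 0.0004135
V_1 = [(0.01)(0.1132) - (-0.003333)(0)]/D = 2.738 V
V_2 = [(0.00375)(0) - (0.01)(-0.003333)]/D = 0.08062 V
Power in each resistor, P = (ΔV)²/R:
  P_R1 = (24 - 2.738)²/2400 = 0.1884 W
  P_R2 = (2.738 - 0.08062)²/300 = 0.02354 W
  P_R3 = (0.08062 - 0)²/9.1 = 0.0007142 W
P_total = P_R1 + P_R2 + P_R3 = 0.2126 W

Final answer: 0.2126 W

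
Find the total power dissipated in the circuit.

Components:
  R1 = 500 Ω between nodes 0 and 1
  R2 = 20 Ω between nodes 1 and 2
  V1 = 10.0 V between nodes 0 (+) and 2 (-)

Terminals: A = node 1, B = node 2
Nodal analysis, taking node 2 as the 0 V reference.
Source V1 fixes V_0 = 10 V.
KCL at each unknown node (sum of currents leaving = 0; resistances in Ω):
  Node 1: (V_1 - 10)/500 + (V_1 - 0)/20 = 0
Collecting terms: 0.052 × V_1 = 0.02  =>  V_1 = 0.3846 V
Power in each resistor, P = (ΔV)²/R:
  P_R1 = (10 - 0.3846)²/500 = 0.1849 W
  P_R2 = (0.3846 - 0)²/20 = 0.007396 W
P_total = P_R1 + P_R2 = 0.1923 W

Final answer: 0.1923 W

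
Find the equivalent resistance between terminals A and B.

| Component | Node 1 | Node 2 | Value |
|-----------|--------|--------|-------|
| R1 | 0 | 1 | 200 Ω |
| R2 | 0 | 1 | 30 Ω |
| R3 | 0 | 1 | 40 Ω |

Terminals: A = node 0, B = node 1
Reduce the network between node 0 (A) and node 1 (B) by series/parallel combination:
  Rp1 = R1 ‖ R2 ‖ R3 (parallel, all between nodes 0 and 1) = 1/(1/200 + 1/30 + 1/40) = 15.79 Ω
R_eq = 15.79 Ω

Final answer: 15.79 Ω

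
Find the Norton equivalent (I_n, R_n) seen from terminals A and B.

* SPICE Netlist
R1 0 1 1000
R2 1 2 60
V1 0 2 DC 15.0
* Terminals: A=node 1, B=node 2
Find the Thévenin equivalent first; then I_n = V_th/R_th and R_n = R_th.
Step 1 — V_th is the open-circuit voltage V_A - V_B (nothing connected across the terminals).
Nodal analysis, taking node 2 as the 0 V reference.
Source V1 fixes V_0 = 15 V.
KCL at each unknown node (sum of currents leaving = 0; resistances in Ω):
  Node 1: (V_1 - 15)/1000 + (V_1 - 0)/60 = 0
Collecting terms: 0.01767 × V_1 = 0.015  =>  V_1 = 0.8491 V
V_th = V_1 - V_2 = 0.8491 - 0 = 0.8491 V
Step 2 — R_th: zero the source — replace V1 by a short circuit (node 2 merges into node 0) — and find the resistance seen between A (node 1) and B (node 0).
Reduce the network between node 1 (A) and node 0 (B) by series/parallel combination:
  Rp1 = R1 ‖ R2 (parallel, both between nodes 0 and 1) = 1/(1/1000 + 1/60) = 56.6 Ω
R_th = 56.6 Ω
I_n = V_th/R_th = 0.8491/56.6 = 0.015 A, and R_n = R_th = 56.6 Ω

Final answer: I_n = 0.015 A, R_n = 56.6 Ω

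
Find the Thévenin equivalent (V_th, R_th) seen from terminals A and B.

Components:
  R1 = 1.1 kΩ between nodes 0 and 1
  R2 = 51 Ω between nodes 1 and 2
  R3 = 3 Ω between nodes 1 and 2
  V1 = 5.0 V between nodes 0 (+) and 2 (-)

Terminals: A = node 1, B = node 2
Step 1 — V_th is the open-circuit voltage V_A - V_B (nothing connected across the terminals).
Nodal analysis, taking node 2 as the 0 V reference.
Source V1 fixes V_0 = 5 V.
KCL at each unknown node (sum of currents leaving = 0; resistances in Ω):
  Node 1: (V_1 - 5)/1100 + (V_1 - 0)/51 + (V_1 - 0)/3 = 0
Collecting terms: 0.3539 × V_1 = 0.004545  =>  V_1 = 0.01285 V
V_th = V_1 - V_2 = 0.01285 - 0 = 0.01285 V
Step 2 — R_th: zero the source — replace V1 by a short circuit (node 2 merges into node 0) — and find the resistance seen between A (node 1) and B (node 0).
Reduce the network between node 1 (A) and node 0 (B) by series/parallel combination:
  Rp1 = R1 ‖ R2 ‖ R3 (parallel, all between nodes 0 and 1) = 1/(1/1100 + 1/51 + 1/3) = 2.826 Ω
R_th = 2.826 Ω

Final answer: V_th = 0.01285 V, R_th = 2.826 Ω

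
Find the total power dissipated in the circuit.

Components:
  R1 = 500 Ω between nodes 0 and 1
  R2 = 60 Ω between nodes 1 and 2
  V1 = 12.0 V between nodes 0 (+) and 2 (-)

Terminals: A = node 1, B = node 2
Nodal analysis, taking node 2 as the 0 V reference.
Source V1 fixes V_0 = 12 V.
KCL at each unknown node (sum of currents leaving = 0; resistances in Ω):
  Node 1: (V_1 - 12)/500 + (V_1 - 0)/60 = 0
Collecting terms: 0.01867 × V_1 = 0.024  =>  V_1 = 1.286 V
Power in each resistor, P = (ΔV)²/R:
  P_R1 = (12 - 1.286)²/500 = 0.2296 W
  P_R2 = (1.286 - 0)²/60 = 0.02755 W
P_total = P_R1 + P_R2 = 0.2571 W

Final answer: 0.2571 W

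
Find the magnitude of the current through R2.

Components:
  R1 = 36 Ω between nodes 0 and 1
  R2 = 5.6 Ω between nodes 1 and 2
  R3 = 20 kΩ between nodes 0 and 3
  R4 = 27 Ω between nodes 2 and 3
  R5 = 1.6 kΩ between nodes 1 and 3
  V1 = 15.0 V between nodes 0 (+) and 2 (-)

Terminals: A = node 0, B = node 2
Nodal analysis, taking node 2 as the 0 V reference.
Source V1 fixes V_0 = 15 V.
KCL at each unknown node (sum of currents leaving = 0; resistances in Ω):
  Node 1: (V_1 - 15)/36 + (V_1 - 0)/5.6 + (V_1 - V_3)/1600 = 0
  Node 3: (V_3 - 15)/20000 + (V_3 - 0)/27 + (V_3 - V_1)/1600 = 0
Collecting terms (coefficients in siemens):
  0.207·V_1 - 0.000625·V_3 = 0.4167
  0.03771·V_3 - 0.000625·V_1 = 0.00075
Determinant D = (0.207)(0.03771) - (-0.000625)(-0.000625) = 0.007805
V_1 = [(0.4167)(0.03771) - (-0.000625)(0.00075)]/D = 2.013 V
V_3 = [(0.207)(0.00075) - (0.4167)(-0.000625)]/D = 0.05325 V
I_R2 = (V_1 - V_2)/R2 = (2.013 - 0)/5.6 = 0.3595 A
|I_R2| = 0.3595 A

Final answer: |I_R2| = 0.3595 A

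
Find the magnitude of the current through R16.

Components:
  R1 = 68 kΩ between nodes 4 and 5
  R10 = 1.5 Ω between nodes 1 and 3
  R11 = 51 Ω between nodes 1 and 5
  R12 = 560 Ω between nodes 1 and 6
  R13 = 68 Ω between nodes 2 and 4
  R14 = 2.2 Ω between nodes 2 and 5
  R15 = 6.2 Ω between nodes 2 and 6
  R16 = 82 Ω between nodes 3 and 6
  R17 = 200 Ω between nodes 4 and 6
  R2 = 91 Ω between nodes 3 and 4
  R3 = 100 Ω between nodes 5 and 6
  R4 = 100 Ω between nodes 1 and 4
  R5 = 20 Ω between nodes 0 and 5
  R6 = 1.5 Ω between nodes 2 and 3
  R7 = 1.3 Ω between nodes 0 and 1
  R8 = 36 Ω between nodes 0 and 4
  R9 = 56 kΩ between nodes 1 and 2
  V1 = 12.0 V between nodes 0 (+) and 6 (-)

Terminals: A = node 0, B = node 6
Nodal analysis, taking node 6 as the 0 V reference.
Source V1 fixes V_0 = 12 V.
KCL at each unknown node (sum of currents leaving = 0; resistances in Ω):
  Node 1: (V_1 - V_4)/100 + (V_1 - 12)/1.3 + (V_1 - V_2)/56000 + (V_1 - V_3)/1.5 + (V_1 - V_5)/51 + (V_1 - 0)/560 = 0
  Node 2: (V_2 - V_3)/1.5 + (V_2 - V_1)/56000 + (V_2 - V_4)/68 + (V_2 - V_5)/2.2 + (V_2 - 0)/6.2 = 0
  Node 3: (V_3 - V_4)/91 + (V_3 - V_2)/1.5 + (V_3 - V_1)/1.5 + (V_3 - 0)/82 = 0
  Node 4: (V_4 - V_5)/68000 + (V_4 - V_3)/91 + (V_4 - V_1)/100 + (V_4 - 12)/36 + (V_4 - V_2)/68 + (V_4 - 0)/200 = 0
  Node 5: (V_5 - V_4)/68000 + (V_5 - 0)/100 + (V_5 - 12)/20 + (V_5 - V_1)/51 + (V_5 - V_2)/2.2 = 0
Collecting terms (coefficients in siemens):
  1.467·V_1 - 0.00001786·V_2 - 0.6667·V_3 - 0.01·V_4 - 0.01961·V_5 = 9.231
  1.297·V_2 - 0.00001786·V_1 - 0.6667·V_3 - 0.01471·V_4 - 0.4545·V_5 = 0
  1.357·V_3 - 0.6667·V_1 - 0.6667·V_2 - 0.01099·V_4 = 0
  0.06849·V_4 - 0.01·V_1 - 0.01471·V_2 - 0.01099·V_3 - 0.00001471·V_5 = 0.3333
  0.5342·V_5 - 0.01961·V_1 - 0.4545·V_2 - 0.00001471·V_4 = 0.6
Solving these 5 simultaneous equations (Gaussian elimination) gives:
  V_1 = 10.49 V, V_2 = 7.397 V, V_3 = 8.866 V, V_4 = 9.411 V
  V_5 = 7.803 V
I_R16 = (V_3 - V_6)/R16 = (8.866 - 0)/82 = 0.1081 A
|I_R16| = 0.1081 A

Final answer: |I_R16| = 0.1081 A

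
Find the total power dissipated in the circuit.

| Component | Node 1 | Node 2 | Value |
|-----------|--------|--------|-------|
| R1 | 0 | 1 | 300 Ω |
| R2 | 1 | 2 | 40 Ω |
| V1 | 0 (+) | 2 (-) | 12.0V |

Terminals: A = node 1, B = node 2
Nodal analysis, taking node 2 as the 0 V reference.
Source V1 fixes V_0 = 12 V.
KCL at each unknown node (sum of currents leaving = 0; resistances in Ω):
  Node 1: (V_1 - 12)/300 + (V_1 - 0)/40 = 0
Collecting terms: 0.02833 × V_1 = 0.04  =>  V_1 = 1.412 V
Power in each resistor, P = (ΔV)²/R:
  P_R1 = (12 - 1.412)²/300 = 0.3737 W
  P_R2 = (1.412 - 0)²/40 = 0.04983 W
P_total = P_R1 + P_R2 = 0.4235 W

Final answer: 0.4235 W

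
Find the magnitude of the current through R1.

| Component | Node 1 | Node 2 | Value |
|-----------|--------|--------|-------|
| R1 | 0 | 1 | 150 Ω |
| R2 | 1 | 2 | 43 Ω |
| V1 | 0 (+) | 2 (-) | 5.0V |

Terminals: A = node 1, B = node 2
Nodal analysis, taking node 2 as the 0 V reference.
Source V1 fixes V_0 = 5 V.
KCL at each unknown node (sum of currents leaving = 0; resistances in Ω):
  Node 1: (V_1 - 5)/150 + (V_1 - 0)/43 = 0
Collecting terms: 0.02992 × V_1 = 0.03333  =>  V_1 = 1.114 V
I_R1 = (V_0 - V_1)/R1 = (5 - 1.114)/150 = 0.02591 A
|I_R1| = 0.02591 A

Final answer: |I_R1| = 0.02591 A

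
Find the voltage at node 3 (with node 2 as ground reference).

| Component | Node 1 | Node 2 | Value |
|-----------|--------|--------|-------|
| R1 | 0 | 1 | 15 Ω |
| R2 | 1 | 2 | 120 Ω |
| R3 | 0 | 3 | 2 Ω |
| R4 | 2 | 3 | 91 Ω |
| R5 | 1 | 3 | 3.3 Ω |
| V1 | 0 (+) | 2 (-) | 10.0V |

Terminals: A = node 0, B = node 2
Nodal analysis, taking node 2 as the 0 V reference.
Source V1 fixes V_0 = 10 V.
KCL at each unknown node (sum of currents leaving = 0; resistances in Ω):
  Node 1: (V_1 - 10)/15 + (V_1 - 0)/120 + (V_1 - V_3)/3.3 = 0
  Node 3: (V_3 - 10)/2 + (V_3 - 0)/91 + (V_3 - V_1)/3.3 = 0
Collecting terms (coefficients in siemens):
  0.378·V_1 - 0.303·V_3 = 0.6667
  0.814·V_3 - 0.303·V_1 = 5
Determinant D = (0.378)(0.814) - (-0.303)(-0.303) = 0.2159
V_1 = [(0.6667)(0.814) - (-0.303)(5)]/D = 9.532 V
V_3 = [(0.378)(5) - (0.6667)(-0.303)]/D = 9.691 V
The requested potential is V_3 = 9.691 V.

Final answer: V_3 = 9.691 V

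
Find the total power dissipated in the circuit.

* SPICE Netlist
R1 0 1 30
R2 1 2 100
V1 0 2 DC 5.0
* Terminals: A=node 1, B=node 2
Nodal analysis, taking node 2 as the 0 V reference.
Source V1 fixes V_0 = 5 V.
KCL at each unknown node (sum of currents leaving = 0; resistances in Ω):
  Node 1: (V_1 - 5)/30 + (V_1 - 0)/100 = 0
Collecting terms: 0.04333 × V_1 = 0.1667  =>  V_1 = 3.846 V
Power in each resistor, P = (ΔV)²/R:
  P_R1 = (5 - 3.846)²/30 = 0.04438 W
  P_R2 = (3.846 - 0)²/100 = 0.1479 W
P_total = P_R1 + P_R2 = 0.1923 W

Final answer: 0.1923 W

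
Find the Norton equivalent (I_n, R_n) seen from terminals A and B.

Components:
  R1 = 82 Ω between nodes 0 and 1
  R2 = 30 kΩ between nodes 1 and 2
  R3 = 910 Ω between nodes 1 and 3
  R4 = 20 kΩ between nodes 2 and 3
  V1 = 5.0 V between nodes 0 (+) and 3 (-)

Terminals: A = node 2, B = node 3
Find the Thévenin equivalent first; then I_n = V_th/R_th and R_n = R_th.
Step 1 — V_th is the open-circuit voltage V_A - V_B (nothing connected across the terminals).
Nodal analysis, taking node 3 as the 0 V reference.
Source V1 fixes V_0 = 5 V.
KCL at each unknown node (sum of currents leaving = 0; resistances in Ω):
  Node 1: (V_1 - 5)/82 + (V_1 - V_2)/30000 + (V_1 - 0)/910 = 0
  Node 2: (V_2 - V_1)/30000 + (V_2 - 0)/20000 = 0
Collecting terms (coefficients in siemens):
  0.01333·V_1 - 0.00003333·V_2 = 0.06098
  0.00008333·V_2 - 0.00003333·V_1 = 0
Determinant D = (0.01333)(0.00008333) - (-0.00003333)(-0.00003333) = 0.00000111
V_1 = [(0.06098)(0.00008333) - (-0.00003333)(0)]/D = 4.58 V
V_2 = [(0.01333)(0) - (0.06098)(-0.00003333)]/D = 1.832 V
V_th = V_2 - V_3 = 1.832 - 0 = 1.832 V
Step 2 — R_th: zero the source — replace V1 by a short circuit (node 3 merges into node 0) — and find the resistance seen between A (node 2) and B (node 0).
Reduce the network between node 2 (A) and node 0 (B) by series/parallel combination:
  Rp1 = R1 ‖ R3 (parallel, both between nodes 0 and 1) = 1/(1/82 + 1/910) = 75.22 Ω
  Rs1 = R2 + Rp1 (series, joined only at node 1) = 30000 + 75.22 = 30080 Ω
  Rp2 = R4 ‖ Rs1 (parallel, both between nodes 0 and 2) = 1/(1/20000 + 1/30080) = 12010 Ω
R_th = 12.01 kΩ
I_n = V_th/R_th = 1.832/12010 = 0.0001525 A, and R_n = R_th = 12.01 kΩ

Final answer: I_n = 0.0001525 A, R_n = 12.01 kΩ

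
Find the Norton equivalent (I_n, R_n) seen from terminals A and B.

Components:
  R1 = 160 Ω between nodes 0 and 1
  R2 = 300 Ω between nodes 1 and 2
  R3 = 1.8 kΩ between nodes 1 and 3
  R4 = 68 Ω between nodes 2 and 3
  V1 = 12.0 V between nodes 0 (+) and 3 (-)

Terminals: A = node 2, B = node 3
Find the Thévenin equivalent first; then I_n = V_th/R_th and R_n = R_th.
Step 1 — V_th is the open-circuit voltage V_A - V_B (nothing connected across the terminals).
Nodal analysis, taking node 3 as the 0 V reference.
Source V1 fixes V_0 = 12 V.
KCL at each unknown node (sum of currents leaving = 0; resistances in Ω):
  Node 1: (V_1 - 12)/160 + (V_1 - V_2)/300 + (V_1 - 0)/1800 = 0
  Node 2: (V_2 - V_1)/300 + (V_2 - 0)/68 = 0
Collecting terms (coefficients in siemens):
  0.01014·V_1 - 0.003333·V_2 = 0.075
  0.01804·V_2 - 0.003333·V_1 = 0
Determinant D = (0.01014)(0.01804) - (-0.003333)(-0.003333) = 0.0001718
V_1 = [(0.075)(0.01804) - (-0.003333)(0)]/D = 7.876 V
V_2 = [(0.01014)(0) - (0.075)(-0.003333)]/D = 1.455 V
V_th = V_2 - V_3 = 1.455 - 0 = 1.455 V
Step 2 — R_th: zero the source — replace V1 by a short circuit (node 3 merges into node 0) — and find the resistance seen between A (node 2) and B (node 0).
Reduce the network between node 2 (A) and node 0 (B) by series/parallel combination:
  Rp1 = R1 ‖ R3 (parallel, both between nodes 0 and 1) = 1/(1/160 + 1/1800) = 146.9 Ω
  Rs1 = R2 + Rp1 (series, joined only at node 1) = 300 + 146.9 = 446.9 Ω
  Rp2 = R4 ‖ Rs1 (parallel, both between nodes 0 and 2) = 1/(1/68 + 1/446.9) = 59.02 Ω
R_th = 59.02 Ω
I_n = V_th/R_th = 1.455/59.02 = 0.02466 A, and R_n = R_th = 59.02 Ω

Final answer: I_n = 0.02466 A, R_n = 59.02 Ω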